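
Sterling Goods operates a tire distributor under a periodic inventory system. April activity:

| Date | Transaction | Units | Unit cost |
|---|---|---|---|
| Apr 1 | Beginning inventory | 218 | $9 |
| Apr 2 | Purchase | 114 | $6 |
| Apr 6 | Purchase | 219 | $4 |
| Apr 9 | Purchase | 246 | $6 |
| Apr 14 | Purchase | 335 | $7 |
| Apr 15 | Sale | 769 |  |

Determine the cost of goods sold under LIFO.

Apr 15, 769 sold [LIFO — newest first]: 335 @ $7 + 246 @ $6 + 188 @ $4 = $4,573
Ending inventory: 218 @ $9 + 114 @ $6 + 31 @ $4 = $2,770
Check: goods available $7,343 = COGS $4,573 + ending $2,770

COGS = $4,573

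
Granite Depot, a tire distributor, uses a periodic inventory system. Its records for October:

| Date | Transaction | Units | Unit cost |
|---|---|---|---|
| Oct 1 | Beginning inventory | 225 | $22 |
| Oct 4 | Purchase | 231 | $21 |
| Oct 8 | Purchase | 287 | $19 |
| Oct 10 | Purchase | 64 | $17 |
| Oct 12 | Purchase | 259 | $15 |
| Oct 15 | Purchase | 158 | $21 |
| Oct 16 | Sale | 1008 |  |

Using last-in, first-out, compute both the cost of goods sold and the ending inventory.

Oct 16, 1008 sold [LIFO — newest first]: 158 @ $21 + 259 @ $15 + 64 @ $17 + 287 @ $19 + 231 @ $21 + 9 @ $22 = $18,793
Ending inventory: 216 @ $22 = $4,752

COGS = $18,793; ending inventory = $4,752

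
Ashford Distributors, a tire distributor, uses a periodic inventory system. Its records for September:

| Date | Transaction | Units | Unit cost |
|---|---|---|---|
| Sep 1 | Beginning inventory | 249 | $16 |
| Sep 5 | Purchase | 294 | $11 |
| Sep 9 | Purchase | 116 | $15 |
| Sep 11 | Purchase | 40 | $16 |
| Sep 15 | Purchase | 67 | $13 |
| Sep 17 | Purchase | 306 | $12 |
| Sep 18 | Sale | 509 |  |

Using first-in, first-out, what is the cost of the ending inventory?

Ending inventory = $7,297

Sep 18, 509 sold [FIFO — oldest first]: 249 @ $16 + 260 @ $11 = $6,844
Ending inventory: 34 @ $11 + 116 @ $15 + 40 @ $16 + 67 @ $13 + 306 @ $12 = $7,297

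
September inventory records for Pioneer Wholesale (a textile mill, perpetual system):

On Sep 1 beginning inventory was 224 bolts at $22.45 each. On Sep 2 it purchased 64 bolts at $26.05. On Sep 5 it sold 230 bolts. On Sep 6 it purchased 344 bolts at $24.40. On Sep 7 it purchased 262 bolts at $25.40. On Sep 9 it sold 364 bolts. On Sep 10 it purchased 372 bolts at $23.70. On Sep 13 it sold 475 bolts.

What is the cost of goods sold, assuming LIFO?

COGS = $25,867.10

Sep 5, 230 sold [LIFO — newest first]: 64 @ $26.05 + 166 @ $22.45 = $5,393.90
Sep 9, 364 sold [LIFO — newest first]: 262 @ $25.40 + 102 @ $24.40 = $9,143.60
Sep 13, 475 sold [LIFO — newest first]: 372 @ $23.70 + 103 @ $24.40 = $11,329.60
Total COGS = $5,393.90 + $9,143.60 + $11,329.60 = $25,867.10
Ending inventory: 58 @ $22.45 + 139 @ $24.40 = $4,693.70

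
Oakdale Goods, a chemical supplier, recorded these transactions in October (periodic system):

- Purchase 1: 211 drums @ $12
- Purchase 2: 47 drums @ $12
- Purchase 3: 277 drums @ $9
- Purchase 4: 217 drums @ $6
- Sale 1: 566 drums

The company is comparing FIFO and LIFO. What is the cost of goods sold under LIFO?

FIFO COGS: 211 @ $12 + 47 @ $12 + 277 @ $9 + 31 @ $6 = $5,775
LIFO COGS: 217 @ $6 + 277 @ $9 + 47 @ $12 + 25 @ $12 = $4,659

COGS = $4,659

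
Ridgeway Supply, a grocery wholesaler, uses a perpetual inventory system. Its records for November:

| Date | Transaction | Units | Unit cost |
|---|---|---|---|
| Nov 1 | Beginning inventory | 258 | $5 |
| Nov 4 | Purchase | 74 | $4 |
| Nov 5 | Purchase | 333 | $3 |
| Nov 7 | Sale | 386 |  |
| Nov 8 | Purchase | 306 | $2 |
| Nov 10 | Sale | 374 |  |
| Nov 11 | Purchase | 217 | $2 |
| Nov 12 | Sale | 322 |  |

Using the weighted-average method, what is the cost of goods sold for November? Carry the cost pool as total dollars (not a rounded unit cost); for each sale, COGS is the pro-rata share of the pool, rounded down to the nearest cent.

COGS = $3,371.96

After Nov 1: 258 on hand, pool $1,290.00 (≈ $5.0000 each)
After Nov 4: 332 on hand, pool $1,586.00 (≈ $4.7771 each)
After Nov 5: 665 on hand, pool $2,585.00 (≈ $3.8872 each)
Nov 7, sell 386: 386/665 × $2,585.00 → $1,500.46
After Nov 8: 585 on hand, pool $1,696.54 (≈ $2.9001 each)
Nov 10, sell 374: 374/585 × $1,696.54 → $1,084.62
After Nov 11: 428 on hand, pool $1,045.92 (≈ $2.4437 each)
Nov 12, sell 322: 322/428 × $1,045.92 → $786.88
Total COGS = $1,500.46 + $1,084.62 + $786.88 = $3,371.96
Ending inventory (cost pool remaining) = $259.04
Check: goods available $3,631.00 = COGS $3,371.96 + ending $259.04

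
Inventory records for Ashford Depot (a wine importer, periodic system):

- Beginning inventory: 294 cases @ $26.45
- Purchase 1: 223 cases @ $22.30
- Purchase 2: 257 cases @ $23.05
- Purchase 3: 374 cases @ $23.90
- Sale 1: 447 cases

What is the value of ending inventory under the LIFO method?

Sale 1 (447) [LIFO — newest first]: 374 @ $23.90 + 73 @ $23.05 = $10,621.25
Ending inventory: 294 @ $26.45 + 223 @ $22.30 + 184 @ $23.05 = $16,990.40

Ending inventory = $16,990.40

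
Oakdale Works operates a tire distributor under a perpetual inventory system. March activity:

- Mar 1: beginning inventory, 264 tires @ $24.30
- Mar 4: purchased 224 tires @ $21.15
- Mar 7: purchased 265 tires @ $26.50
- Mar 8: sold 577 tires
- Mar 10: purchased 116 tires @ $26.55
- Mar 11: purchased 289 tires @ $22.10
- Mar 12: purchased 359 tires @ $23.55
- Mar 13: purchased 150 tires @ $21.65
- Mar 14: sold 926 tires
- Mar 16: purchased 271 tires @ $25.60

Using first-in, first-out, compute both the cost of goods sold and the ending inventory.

Mar 8, 577 sold [FIFO — oldest first]: 264 @ $24.30 + 224 @ $21.15 + 89 @ $26.50 = $13,511.30
Mar 14, 926 sold [FIFO — oldest first]: 176 @ $26.50 + 116 @ $26.55 + 289 @ $22.10 + 345 @ $23.55 = $22,255.45
Total COGS = $13,511.30 + $22,255.45 = $35,766.75
Ending inventory: 14 @ $23.55 + 150 @ $21.65 + 271 @ $25.60 = $10,514.80
Check: goods available $46,281.55 = COGS $35,766.75 + ending $10,514.80

COGS = $35,766.75; ending inventory = $10,514.80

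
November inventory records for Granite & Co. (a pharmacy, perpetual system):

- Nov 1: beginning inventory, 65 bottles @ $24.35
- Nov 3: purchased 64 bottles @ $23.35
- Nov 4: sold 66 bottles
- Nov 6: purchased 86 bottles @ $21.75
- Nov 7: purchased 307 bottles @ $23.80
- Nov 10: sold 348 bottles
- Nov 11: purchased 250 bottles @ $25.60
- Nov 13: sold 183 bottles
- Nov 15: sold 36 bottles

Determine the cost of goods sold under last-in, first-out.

Nov 4, 66 sold [LIFO — newest first]: 64 @ $23.35 + 2 @ $24.35 = $1,543.10
Nov 10, 348 sold [LIFO — newest first]: 307 @ $23.80 + 41 @ $21.75 = $8,198.35
Nov 13, 183 sold [LIFO — newest first]: 183 @ $25.60 = $4,684.80
Nov 15, 36 sold [LIFO — newest first]: 36 @ $25.60 = $921.60
Total COGS = $1,543.10 + $8,198.35 + $4,684.80 + $921.60 = $15,347.85
Ending inventory: 63 @ $24.35 + 45 @ $21.75 + 31 @ $25.60 = $3,306.40
Check: goods available $18,654.25 = COGS $15,347.85 + ending $3,306.40

COGS = $15,347.85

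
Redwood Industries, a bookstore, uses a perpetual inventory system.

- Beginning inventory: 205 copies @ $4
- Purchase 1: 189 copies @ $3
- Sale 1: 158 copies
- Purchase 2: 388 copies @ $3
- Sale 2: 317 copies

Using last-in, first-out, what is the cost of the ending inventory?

Ending inventory = $1,126

Sale 1 (158) [LIFO — newest first]: 158 @ $3 = $474
Sale 2 (317) [LIFO — newest first]: 317 @ $3 = $951
Total COGS = $474 + $951 = $1,425
Ending inventory: 205 @ $4 + 31 @ $3 + 71 @ $3 = $1,126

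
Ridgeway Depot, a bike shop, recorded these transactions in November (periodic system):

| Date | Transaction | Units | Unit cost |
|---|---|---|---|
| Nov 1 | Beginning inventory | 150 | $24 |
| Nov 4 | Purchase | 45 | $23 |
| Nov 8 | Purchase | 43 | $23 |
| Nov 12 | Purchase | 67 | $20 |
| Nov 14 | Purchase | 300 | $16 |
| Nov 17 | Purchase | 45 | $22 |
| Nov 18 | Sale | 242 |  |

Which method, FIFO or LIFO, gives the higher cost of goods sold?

FIFO

FIFO COGS: 150 @ $24 + 45 @ $23 + 43 @ $23 + 4 @ $20 = $5,704
LIFO COGS: 45 @ $22 + 197 @ $16 = $4,142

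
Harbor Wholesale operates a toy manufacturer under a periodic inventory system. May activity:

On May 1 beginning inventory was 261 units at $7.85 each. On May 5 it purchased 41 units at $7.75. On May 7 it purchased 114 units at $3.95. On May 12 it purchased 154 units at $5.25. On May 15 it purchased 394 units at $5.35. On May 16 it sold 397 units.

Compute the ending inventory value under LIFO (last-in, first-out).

Ending inventory = $3,609.65

May 16, 397 sold [LIFO — newest first]: 394 @ $5.35 + 3 @ $5.25 = $2,123.65
Ending inventory: 261 @ $7.85 + 41 @ $7.75 + 114 @ $3.95 + 151 @ $5.25 = $3,609.65
Check: goods available $5,733.30 = COGS $2,123.65 + ending $3,609.65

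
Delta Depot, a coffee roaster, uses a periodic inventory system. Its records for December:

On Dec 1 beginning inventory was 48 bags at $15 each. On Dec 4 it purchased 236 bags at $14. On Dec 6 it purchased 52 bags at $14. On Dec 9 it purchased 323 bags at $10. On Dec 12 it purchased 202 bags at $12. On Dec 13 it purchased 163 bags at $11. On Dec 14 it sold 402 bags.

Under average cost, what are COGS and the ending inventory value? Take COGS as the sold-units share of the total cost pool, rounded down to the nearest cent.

Dec 14, sell 402: 402/1024 × $12,199.00 → $4,789.06
Ending inventory (cost pool remaining) = $7,409.94

COGS = $4,789.06; ending inventory = $7,409.94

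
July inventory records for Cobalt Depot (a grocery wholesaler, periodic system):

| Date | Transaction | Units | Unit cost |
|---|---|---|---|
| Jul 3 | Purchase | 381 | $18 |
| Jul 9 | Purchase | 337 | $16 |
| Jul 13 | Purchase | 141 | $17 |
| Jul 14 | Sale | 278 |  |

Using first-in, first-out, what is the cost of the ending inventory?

Ending inventory = $9,643

Jul 14, 278 sold [FIFO — oldest first]: 278 @ $18 = $5,004
Ending inventory: 103 @ $18 + 337 @ $16 + 141 @ $17 = $9,643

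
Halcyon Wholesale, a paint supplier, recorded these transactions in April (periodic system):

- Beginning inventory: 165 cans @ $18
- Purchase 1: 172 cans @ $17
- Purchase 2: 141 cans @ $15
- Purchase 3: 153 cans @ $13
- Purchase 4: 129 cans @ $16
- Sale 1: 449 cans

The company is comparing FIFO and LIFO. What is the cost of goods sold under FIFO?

COGS = $7,574

FIFO COGS: 165 @ $18 + 172 @ $17 + 112 @ $15 = $7,574
LIFO COGS: 129 @ $16 + 153 @ $13 + 141 @ $15 + 26 @ $17 = $6,610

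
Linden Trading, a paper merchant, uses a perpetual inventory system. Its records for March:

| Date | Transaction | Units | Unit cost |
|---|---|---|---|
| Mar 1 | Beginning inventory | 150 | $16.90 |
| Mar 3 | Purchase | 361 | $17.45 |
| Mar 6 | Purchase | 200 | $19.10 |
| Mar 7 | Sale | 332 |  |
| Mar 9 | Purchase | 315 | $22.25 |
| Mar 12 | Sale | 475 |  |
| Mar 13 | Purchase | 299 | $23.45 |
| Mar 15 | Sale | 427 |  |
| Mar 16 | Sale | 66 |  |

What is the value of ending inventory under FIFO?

Mar 7, 332 sold [FIFO — oldest first]: 150 @ $16.90 + 182 @ $17.45 = $5,710.90
Mar 12, 475 sold [FIFO — oldest first]: 179 @ $17.45 + 200 @ $19.10 + 96 @ $22.25 = $9,079.55
Mar 15, 427 sold [FIFO — oldest first]: 219 @ $22.25 + 208 @ $23.45 = $9,750.35
Mar 16, 66 sold [FIFO — oldest first]: 66 @ $23.45 = $1,547.70
Total COGS = $5,710.90 + $9,079.55 + $9,750.35 + $1,547.70 = $26,088.50
Ending inventory: 25 @ $23.45 = $586.25
Check: goods available $26,674.75 = COGS $26,088.50 + ending $586.25

Ending inventory = $586.25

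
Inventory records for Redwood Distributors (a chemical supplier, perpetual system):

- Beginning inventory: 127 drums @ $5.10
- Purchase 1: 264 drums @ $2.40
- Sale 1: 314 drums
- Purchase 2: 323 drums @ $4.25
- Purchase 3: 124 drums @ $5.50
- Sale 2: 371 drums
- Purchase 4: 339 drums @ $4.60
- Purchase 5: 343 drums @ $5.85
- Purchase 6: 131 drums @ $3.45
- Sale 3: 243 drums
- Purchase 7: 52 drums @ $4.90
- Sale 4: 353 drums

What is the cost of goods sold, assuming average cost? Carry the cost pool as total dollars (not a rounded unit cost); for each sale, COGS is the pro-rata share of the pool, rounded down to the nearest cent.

After Beginning: 127 on hand, pool $647.70 (≈ $5.1000 each)
After Purchase 1: 391 on hand, pool $1,281.30 (≈ $3.2770 each)
Sale 1, sell 314: 314/391 × $1,281.30 → $1,028.97
After Purchase 2: 400 on hand, pool $1,625.08 (≈ $4.0627 each)
After Purchase 3: 524 on hand, pool $2,307.08 (≈ $4.4028 each)
Sale 2, sell 371: 371/524 × $2,307.08 → $1,633.44
After Purchase 4: 492 on hand, pool $2,233.04 (≈ $4.5387 each)
After Purchase 5: 835 on hand, pool $4,239.59 (≈ $5.0774 each)
After Purchase 6: 966 on hand, pool $4,691.54 (≈ $4.8567 each)
Sale 3, sell 243: 243/966 × $4,691.54 → $1,180.17
After Purchase 7: 775 on hand, pool $3,766.17 (≈ $4.8596 each)
Sale 4, sell 353: 353/775 × $3,766.17 → $1,715.42
Total COGS = $1,028.97 + $1,633.44 + $1,180.17 + $1,715.42 = $5,558.00
Ending inventory (cost pool remaining) = $2,050.75

COGS = $5,558.00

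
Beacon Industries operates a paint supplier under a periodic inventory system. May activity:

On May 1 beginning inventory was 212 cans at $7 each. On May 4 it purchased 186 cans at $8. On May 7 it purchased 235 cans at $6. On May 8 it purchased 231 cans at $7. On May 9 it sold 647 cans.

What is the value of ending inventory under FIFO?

May 9, 647 sold [FIFO — oldest first]: 212 @ $7 + 186 @ $8 + 235 @ $6 + 14 @ $7 = $4,480
Ending inventory: 217 @ $7 = $1,519

Ending inventory = $1,519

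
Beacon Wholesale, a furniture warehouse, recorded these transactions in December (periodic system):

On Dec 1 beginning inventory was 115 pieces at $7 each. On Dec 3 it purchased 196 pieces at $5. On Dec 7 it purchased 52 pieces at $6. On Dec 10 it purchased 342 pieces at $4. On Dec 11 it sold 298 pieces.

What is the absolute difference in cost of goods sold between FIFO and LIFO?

$528

FIFO COGS: 115 @ $7 + 183 @ $5 = $1,720
LIFO COGS: 298 @ $4 = $1,192
Difference = |$1,720 − $1,192| = $528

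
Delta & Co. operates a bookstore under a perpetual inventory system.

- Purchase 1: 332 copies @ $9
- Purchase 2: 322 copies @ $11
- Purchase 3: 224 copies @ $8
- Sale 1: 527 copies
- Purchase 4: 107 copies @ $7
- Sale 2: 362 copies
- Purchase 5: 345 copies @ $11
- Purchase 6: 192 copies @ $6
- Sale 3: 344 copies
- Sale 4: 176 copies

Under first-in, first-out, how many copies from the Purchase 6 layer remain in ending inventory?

113

Sale 1 (527) [FIFO — oldest first]: 332 @ $9 + 195 @ $11 = $5,133
Sale 2 (362) [FIFO — oldest first]: 127 @ $11 + 224 @ $8 + 11 @ $7 = $3,266
Sale 3 (344) [FIFO — oldest first]: 96 @ $7 + 248 @ $11 = $3,400
Sale 4 (176) [FIFO — oldest first]: 97 @ $11 + 79 @ $6 = $1,541
Total COGS = $5,133 + $3,266 + $3,400 + $1,541 = $13,340
Ending inventory: 113 @ $6 = $678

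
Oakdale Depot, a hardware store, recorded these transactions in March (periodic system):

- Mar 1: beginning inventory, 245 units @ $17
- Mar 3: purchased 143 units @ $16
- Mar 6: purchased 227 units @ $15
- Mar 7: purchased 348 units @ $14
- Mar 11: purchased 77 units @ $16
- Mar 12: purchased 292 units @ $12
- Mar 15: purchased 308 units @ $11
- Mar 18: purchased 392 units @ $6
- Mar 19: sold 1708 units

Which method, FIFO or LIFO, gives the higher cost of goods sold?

FIFO COGS: 245 @ $17 + 143 @ $16 + 227 @ $15 + 348 @ $14 + 77 @ $16 + 292 @ $12 + 308 @ $11 + 68 @ $6 = $23,262
LIFO COGS: 392 @ $6 + 308 @ $11 + 292 @ $12 + 77 @ $16 + 348 @ $14 + 227 @ $15 + 64 @ $16 = $19,777

FIFO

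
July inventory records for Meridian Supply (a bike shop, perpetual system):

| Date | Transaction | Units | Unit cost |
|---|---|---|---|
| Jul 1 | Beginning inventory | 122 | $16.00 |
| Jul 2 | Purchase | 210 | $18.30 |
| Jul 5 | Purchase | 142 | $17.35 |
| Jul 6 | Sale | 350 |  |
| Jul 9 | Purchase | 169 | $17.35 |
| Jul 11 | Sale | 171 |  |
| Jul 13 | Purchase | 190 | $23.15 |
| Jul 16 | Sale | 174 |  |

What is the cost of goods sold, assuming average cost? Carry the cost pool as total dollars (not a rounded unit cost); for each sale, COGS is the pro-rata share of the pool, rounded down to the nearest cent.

After Jul 1: 122 on hand, pool $1,952.00 (≈ $16.0000 each)
After Jul 2: 332 on hand, pool $5,795.00 (≈ $17.4548 each)
After Jul 5: 474 on hand, pool $8,258.70 (≈ $17.4234 each)
Jul 6, sell 350: 350/474 × $8,258.70 → $6,098.19
After Jul 9: 293 on hand, pool $5,092.66 (≈ $17.3811 each)
Jul 11, sell 171: 171/293 × $5,092.66 → $2,972.16
After Jul 13: 312 on hand, pool $6,519.00 (≈ $20.8942 each)
Jul 16, sell 174: 174/312 × $6,519.00 → $3,635.59
Total COGS = $6,098.19 + $2,972.16 + $3,635.59 = $12,705.94
Ending inventory (cost pool remaining) = $2,883.41

COGS = $12,705.94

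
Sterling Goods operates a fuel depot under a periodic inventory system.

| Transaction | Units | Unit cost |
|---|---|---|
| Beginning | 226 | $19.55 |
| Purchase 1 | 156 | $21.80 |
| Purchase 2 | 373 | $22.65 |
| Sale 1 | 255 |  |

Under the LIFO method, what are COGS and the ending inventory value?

COGS = $5,775.75; ending inventory = $10,491.80

Sale 1 (255) [LIFO — newest first]: 255 @ $22.65 = $5,775.75
Ending inventory: 226 @ $19.55 + 156 @ $21.80 + 118 @ $22.65 = $10,491.80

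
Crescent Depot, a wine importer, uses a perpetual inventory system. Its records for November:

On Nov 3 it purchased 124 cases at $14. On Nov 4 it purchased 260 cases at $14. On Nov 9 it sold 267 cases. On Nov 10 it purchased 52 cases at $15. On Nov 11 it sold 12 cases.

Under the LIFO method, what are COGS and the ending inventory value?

Nov 9, 267 sold [LIFO — newest first]: 260 @ $14 + 7 @ $14 = $3,738
Nov 11, 12 sold [LIFO — newest first]: 12 @ $15 = $180
Total COGS = $3,738 + $180 = $3,918
Ending inventory: 117 @ $14 + 40 @ $15 = $2,238

COGS = $3,918; ending inventory = $2,238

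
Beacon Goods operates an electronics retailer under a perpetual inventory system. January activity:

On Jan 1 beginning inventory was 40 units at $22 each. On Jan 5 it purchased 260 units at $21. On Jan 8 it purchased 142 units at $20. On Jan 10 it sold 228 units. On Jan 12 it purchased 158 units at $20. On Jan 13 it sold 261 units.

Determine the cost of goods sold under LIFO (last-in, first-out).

Jan 10, 228 sold [LIFO — newest first]: 142 @ $20 + 86 @ $21 = $4,646
Jan 13, 261 sold [LIFO — newest first]: 158 @ $20 + 103 @ $21 = $5,323
Total COGS = $4,646 + $5,323 = $9,969
Ending inventory: 40 @ $22 + 71 @ $21 = $2,371

COGS = $9,969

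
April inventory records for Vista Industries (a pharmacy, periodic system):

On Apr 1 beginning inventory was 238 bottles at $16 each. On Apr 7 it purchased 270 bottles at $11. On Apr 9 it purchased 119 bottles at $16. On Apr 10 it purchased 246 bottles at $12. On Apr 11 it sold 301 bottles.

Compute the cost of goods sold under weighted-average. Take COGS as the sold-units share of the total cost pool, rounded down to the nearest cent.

COGS = $4,011.26

Apr 11, sell 301: 301/873 × $11,634.00 → $4,011.26
Ending inventory (cost pool remaining) = $7,622.74
Check: goods available $11,634.00 = COGS $4,011.26 + ending $7,622.74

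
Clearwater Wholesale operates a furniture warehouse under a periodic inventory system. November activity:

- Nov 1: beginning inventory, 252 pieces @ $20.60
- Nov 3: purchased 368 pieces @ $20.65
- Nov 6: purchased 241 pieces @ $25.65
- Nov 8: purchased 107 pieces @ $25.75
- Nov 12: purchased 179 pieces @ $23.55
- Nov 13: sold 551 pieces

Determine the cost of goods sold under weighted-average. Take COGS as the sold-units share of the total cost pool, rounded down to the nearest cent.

COGS = $12,462.47

Nov 13, sell 551: 551/1147 × $25,942.75 → $12,462.47
Ending inventory (cost pool remaining) = $13,480.28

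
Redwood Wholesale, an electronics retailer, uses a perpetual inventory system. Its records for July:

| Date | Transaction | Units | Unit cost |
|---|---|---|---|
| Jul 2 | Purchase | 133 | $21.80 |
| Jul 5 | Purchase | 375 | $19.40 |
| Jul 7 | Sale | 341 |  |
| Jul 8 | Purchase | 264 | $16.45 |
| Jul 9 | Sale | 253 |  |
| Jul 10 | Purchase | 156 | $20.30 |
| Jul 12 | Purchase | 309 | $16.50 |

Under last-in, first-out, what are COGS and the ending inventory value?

Jul 7, 341 sold [LIFO — newest first]: 341 @ $19.40 = $6,615.40
Jul 9, 253 sold [LIFO — newest first]: 253 @ $16.45 = $4,161.85
Total COGS = $6,615.40 + $4,161.85 = $10,777.25
Ending inventory: 133 @ $21.80 + 34 @ $19.40 + 11 @ $16.45 + 156 @ $20.30 + 309 @ $16.50 = $12,005.25

COGS = $10,777.25; ending inventory = $12,005.25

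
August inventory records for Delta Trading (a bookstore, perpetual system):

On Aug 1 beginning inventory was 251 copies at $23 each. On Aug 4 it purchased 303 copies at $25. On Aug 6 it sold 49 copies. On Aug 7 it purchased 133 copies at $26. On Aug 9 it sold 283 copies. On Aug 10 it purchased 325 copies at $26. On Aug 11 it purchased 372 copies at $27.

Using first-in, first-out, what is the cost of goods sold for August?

COGS = $7,798

Aug 6, 49 sold [FIFO — oldest first]: 49 @ $23 = $1,127
Aug 9, 283 sold [FIFO — oldest first]: 202 @ $23 + 81 @ $25 = $6,671
Total COGS = $1,127 + $6,671 = $7,798
Ending inventory: 222 @ $25 + 133 @ $26 + 325 @ $26 + 372 @ $27 = $27,502
Check: goods available $35,300 = COGS $7,798 + ending $27,502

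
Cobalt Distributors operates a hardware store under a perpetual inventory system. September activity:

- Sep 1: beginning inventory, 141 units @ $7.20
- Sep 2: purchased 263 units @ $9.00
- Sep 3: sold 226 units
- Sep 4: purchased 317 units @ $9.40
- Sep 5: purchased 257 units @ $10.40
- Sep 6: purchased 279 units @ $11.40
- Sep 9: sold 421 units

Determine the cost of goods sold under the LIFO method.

Sep 3, 226 sold [LIFO — newest first]: 226 @ $9.00 = $2,034.00
Sep 9, 421 sold [LIFO — newest first]: 279 @ $11.40 + 142 @ $10.40 = $4,657.40
Total COGS = $2,034.00 + $4,657.40 = $6,691.40
Ending inventory: 141 @ $7.20 + 37 @ $9.00 + 317 @ $9.40 + 115 @ $10.40 = $5,524.00

COGS = $6,691.40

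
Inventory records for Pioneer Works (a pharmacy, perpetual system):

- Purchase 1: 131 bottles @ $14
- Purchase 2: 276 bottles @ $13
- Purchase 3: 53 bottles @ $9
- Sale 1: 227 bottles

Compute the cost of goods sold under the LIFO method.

Sale 1 (227) [LIFO — newest first]: 53 @ $9 + 174 @ $13 = $2,739
Ending inventory: 131 @ $14 + 102 @ $13 = $3,160
Check: goods available $5,899 = COGS $2,739 + ending $3,160

COGS = $2,739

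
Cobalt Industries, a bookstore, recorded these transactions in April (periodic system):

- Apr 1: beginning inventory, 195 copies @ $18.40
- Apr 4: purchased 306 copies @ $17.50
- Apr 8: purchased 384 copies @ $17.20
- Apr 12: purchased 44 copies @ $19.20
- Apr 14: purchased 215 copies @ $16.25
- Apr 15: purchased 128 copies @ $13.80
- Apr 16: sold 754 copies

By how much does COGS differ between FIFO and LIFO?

$877.25

FIFO COGS: 195 @ $18.40 + 306 @ $17.50 + 253 @ $17.20 = $13,294.60
LIFO COGS: 128 @ $13.80 + 215 @ $16.25 + 44 @ $19.20 + 367 @ $17.20 = $12,417.35
Difference = |$13,294.60 − $12,417.35| = $877.25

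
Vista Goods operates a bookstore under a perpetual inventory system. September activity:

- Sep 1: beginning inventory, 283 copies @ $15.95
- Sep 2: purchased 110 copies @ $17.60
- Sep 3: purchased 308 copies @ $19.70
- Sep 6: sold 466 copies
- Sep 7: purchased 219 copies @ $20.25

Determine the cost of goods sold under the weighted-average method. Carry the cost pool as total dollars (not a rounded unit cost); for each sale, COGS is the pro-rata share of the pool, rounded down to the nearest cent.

After Sep 1: 283 on hand, pool $4,513.85 (≈ $15.9500 each)
After Sep 2: 393 on hand, pool $6,449.85 (≈ $16.4118 each)
After Sep 3: 701 on hand, pool $12,517.45 (≈ $17.8566 each)
Sep 6, sell 466: 466/701 × $12,517.45 → $8,321.15
After Sep 7: 454 on hand, pool $8,631.05 (≈ $19.0111 each)
Ending inventory (cost pool remaining) = $8,631.05
Check: goods available $16,952.20 = COGS $8,321.15 + ending $8,631.05

COGS = $8,321.15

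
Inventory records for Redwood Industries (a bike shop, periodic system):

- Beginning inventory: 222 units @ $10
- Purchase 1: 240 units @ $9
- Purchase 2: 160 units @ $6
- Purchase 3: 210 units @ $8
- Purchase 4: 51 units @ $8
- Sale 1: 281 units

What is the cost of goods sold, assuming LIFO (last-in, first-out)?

COGS = $2,208

Sale 1 (281) [LIFO — newest first]: 51 @ $8 + 210 @ $8 + 20 @ $6 = $2,208
Ending inventory: 222 @ $10 + 240 @ $9 + 140 @ $6 = $5,220
Check: goods available $7,428 = COGS $2,208 + ending $5,220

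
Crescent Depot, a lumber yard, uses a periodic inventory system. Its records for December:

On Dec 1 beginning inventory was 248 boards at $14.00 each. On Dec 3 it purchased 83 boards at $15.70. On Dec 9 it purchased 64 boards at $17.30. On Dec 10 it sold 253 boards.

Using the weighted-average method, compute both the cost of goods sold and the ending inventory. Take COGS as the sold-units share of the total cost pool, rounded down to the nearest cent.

Dec 10, sell 253: 253/395 × $5,882.30 → $3,767.65
Ending inventory (cost pool remaining) = $2,114.65
Check: goods available $5,882.30 = COGS $3,767.65 + ending $2,114.65

COGS = $3,767.65; ending inventory = $2,114.65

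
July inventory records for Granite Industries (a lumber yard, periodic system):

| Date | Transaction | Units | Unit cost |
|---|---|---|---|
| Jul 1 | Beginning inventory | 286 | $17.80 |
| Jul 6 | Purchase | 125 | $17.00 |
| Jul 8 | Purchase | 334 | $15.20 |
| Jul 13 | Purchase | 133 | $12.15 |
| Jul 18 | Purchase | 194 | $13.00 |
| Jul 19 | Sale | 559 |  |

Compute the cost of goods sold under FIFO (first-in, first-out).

COGS = $9,465.40

Jul 19, 559 sold [FIFO — oldest first]: 286 @ $17.80 + 125 @ $17.00 + 148 @ $15.20 = $9,465.40
Ending inventory: 186 @ $15.20 + 133 @ $12.15 + 194 @ $13.00 = $6,965.15
Check: goods available $16,430.55 = COGS $9,465.40 + ending $6,965.15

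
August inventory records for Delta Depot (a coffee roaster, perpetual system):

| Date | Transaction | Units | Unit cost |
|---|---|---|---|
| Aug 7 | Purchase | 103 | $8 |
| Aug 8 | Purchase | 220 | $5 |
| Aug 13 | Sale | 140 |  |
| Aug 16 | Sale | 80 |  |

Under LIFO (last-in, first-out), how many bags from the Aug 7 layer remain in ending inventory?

103

Aug 13, 140 sold [LIFO — newest first]: 140 @ $5 = $700
Aug 16, 80 sold [LIFO — newest first]: 80 @ $5 = $400
Total COGS = $700 + $400 = $1,100
Ending inventory: 103 @ $8 = $824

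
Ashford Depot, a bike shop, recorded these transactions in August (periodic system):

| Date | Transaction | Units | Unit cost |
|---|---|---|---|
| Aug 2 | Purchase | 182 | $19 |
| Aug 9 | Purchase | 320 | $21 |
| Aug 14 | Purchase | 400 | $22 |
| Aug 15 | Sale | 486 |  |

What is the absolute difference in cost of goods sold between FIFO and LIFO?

FIFO COGS: 182 @ $19 + 304 @ $21 = $9,842
LIFO COGS: 400 @ $22 + 86 @ $21 = $10,606
Difference = |$9,842 − $10,606| = $764

$764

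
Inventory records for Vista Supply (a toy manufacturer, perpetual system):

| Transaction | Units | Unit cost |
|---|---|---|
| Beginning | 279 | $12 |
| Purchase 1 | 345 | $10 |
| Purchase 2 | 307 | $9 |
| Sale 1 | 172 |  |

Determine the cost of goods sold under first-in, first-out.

COGS = $2,064

Sale 1 (172) [FIFO — oldest first]: 172 @ $12 = $2,064
Ending inventory: 107 @ $12 + 345 @ $10 + 307 @ $9 = $7,497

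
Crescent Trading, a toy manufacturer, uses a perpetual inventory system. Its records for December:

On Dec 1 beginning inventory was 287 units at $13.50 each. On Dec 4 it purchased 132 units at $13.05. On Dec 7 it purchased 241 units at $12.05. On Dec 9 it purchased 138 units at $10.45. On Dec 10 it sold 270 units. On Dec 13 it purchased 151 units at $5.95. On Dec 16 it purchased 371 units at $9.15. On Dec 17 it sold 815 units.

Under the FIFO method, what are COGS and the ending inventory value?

Dec 10, 270 sold [FIFO — oldest first]: 270 @ $13.50 = $3,645.00
Dec 17, 815 sold [FIFO — oldest first]: 17 @ $13.50 + 132 @ $13.05 + 241 @ $12.05 + 138 @ $10.45 + 151 @ $5.95 + 136 @ $9.15 = $8,441.10
Total COGS = $3,645.00 + $8,441.10 = $12,086.10
Ending inventory: 235 @ $9.15 = $2,150.25

COGS = $12,086.10; ending inventory = $2,150.25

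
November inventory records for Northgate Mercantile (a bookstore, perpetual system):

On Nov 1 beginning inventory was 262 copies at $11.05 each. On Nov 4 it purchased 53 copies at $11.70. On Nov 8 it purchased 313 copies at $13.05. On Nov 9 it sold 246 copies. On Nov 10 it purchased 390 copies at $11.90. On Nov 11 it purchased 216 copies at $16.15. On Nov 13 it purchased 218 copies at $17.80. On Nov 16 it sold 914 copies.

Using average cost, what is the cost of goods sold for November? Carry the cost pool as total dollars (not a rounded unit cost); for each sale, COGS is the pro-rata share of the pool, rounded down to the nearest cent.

After Nov 1: 262 on hand, pool $2,895.10 (≈ $11.0500 each)
After Nov 4: 315 on hand, pool $3,515.20 (≈ $11.1594 each)
After Nov 8: 628 on hand, pool $7,599.85 (≈ $12.1017 each)
Nov 9, sell 246: 246/628 × $7,599.85 → $2,977.01
After Nov 10: 772 on hand, pool $9,263.84 (≈ $11.9998 each)
After Nov 11: 988 on hand, pool $12,752.24 (≈ $12.9071 each)
After Nov 13: 1206 on hand, pool $16,632.64 (≈ $13.7916 each)
Nov 16, sell 914: 914/1206 × $16,632.64 → $12,605.49
Total COGS = $2,977.01 + $12,605.49 = $15,582.50
Ending inventory (cost pool remaining) = $4,027.15
Check: goods available $19,609.65 = COGS $15,582.50 + ending $4,027.15

COGS = $15,582.50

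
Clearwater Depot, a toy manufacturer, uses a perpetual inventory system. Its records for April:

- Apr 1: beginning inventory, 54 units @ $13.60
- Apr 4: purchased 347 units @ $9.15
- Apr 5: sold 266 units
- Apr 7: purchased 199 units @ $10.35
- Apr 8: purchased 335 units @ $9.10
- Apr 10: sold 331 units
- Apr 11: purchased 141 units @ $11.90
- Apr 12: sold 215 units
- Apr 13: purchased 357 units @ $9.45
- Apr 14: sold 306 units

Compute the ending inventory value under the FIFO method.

Ending inventory = $2,976.75

Apr 5, 266 sold [FIFO — oldest first]: 54 @ $13.60 + 212 @ $9.15 = $2,674.20
Apr 10, 331 sold [FIFO — oldest first]: 135 @ $9.15 + 196 @ $10.35 = $3,263.85
Apr 12, 215 sold [FIFO — oldest first]: 3 @ $10.35 + 212 @ $9.10 = $1,960.25
Apr 14, 306 sold [FIFO — oldest first]: 123 @ $9.10 + 141 @ $11.90 + 42 @ $9.45 = $3,194.10
Total COGS = $2,674.20 + $3,263.85 + $1,960.25 + $3,194.10 = $11,092.40
Ending inventory: 315 @ $9.45 = $2,976.75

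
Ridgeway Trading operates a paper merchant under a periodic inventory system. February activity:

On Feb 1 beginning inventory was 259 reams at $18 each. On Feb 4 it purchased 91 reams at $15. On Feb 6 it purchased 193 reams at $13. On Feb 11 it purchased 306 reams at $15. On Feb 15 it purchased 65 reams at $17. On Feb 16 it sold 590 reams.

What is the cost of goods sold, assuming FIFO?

Feb 16, 590 sold [FIFO — oldest first]: 259 @ $18 + 91 @ $15 + 193 @ $13 + 47 @ $15 = $9,241
Ending inventory: 259 @ $15 + 65 @ $17 = $4,990
Check: goods available $14,231 = COGS $9,241 + ending $4,990

COGS = $9,241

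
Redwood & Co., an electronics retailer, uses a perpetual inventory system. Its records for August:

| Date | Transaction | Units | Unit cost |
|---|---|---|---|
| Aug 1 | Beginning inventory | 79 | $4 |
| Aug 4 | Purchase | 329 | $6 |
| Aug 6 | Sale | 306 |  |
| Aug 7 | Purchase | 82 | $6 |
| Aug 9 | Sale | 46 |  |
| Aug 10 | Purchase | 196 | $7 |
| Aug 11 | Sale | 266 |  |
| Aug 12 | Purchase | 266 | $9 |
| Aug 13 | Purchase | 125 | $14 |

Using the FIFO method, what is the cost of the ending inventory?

Aug 6, 306 sold [FIFO — oldest first]: 79 @ $4 + 227 @ $6 = $1,678
Aug 9, 46 sold [FIFO — oldest first]: 46 @ $6 = $276
Aug 11, 266 sold [FIFO — oldest first]: 56 @ $6 + 82 @ $6 + 128 @ $7 = $1,724
Total COGS = $1,678 + $276 + $1,724 = $3,678
Ending inventory: 68 @ $7 + 266 @ $9 + 125 @ $14 = $4,620

Ending inventory = $4,620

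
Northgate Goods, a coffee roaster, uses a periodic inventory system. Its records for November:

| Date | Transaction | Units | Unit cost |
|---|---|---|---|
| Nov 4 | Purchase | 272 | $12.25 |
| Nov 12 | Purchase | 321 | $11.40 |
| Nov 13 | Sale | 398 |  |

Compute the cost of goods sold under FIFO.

Nov 13, 398 sold [FIFO — oldest first]: 272 @ $12.25 + 126 @ $11.40 = $4,768.40
Ending inventory: 195 @ $11.40 = $2,223.00
Check: goods available $6,991.40 = COGS $4,768.40 + ending $2,223.00

COGS = $4,768.40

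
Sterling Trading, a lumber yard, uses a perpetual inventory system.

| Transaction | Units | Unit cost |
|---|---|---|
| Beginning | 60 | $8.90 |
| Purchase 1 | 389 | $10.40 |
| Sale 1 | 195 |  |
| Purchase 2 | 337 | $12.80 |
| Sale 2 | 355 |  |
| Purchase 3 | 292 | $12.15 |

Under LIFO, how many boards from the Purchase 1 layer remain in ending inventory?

176

Sale 1 (195) [LIFO — newest first]: 195 @ $10.40 = $2,028.00
Sale 2 (355) [LIFO — newest first]: 337 @ $12.80 + 18 @ $10.40 = $4,500.80
Total COGS = $2,028.00 + $4,500.80 = $6,528.80
Ending inventory: 60 @ $8.90 + 176 @ $10.40 + 292 @ $12.15 = $5,912.20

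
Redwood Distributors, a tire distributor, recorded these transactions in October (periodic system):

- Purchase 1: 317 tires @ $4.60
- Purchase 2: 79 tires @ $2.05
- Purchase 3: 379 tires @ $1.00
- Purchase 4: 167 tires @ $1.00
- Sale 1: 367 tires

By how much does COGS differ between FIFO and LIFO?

FIFO COGS: 317 @ $4.60 + 50 @ $2.05 = $1,560.70
LIFO COGS: 167 @ $1.00 + 200 @ $1.00 = $367.00
Difference = |$1,560.70 − $367.00| = $1,193.70

$1,193.70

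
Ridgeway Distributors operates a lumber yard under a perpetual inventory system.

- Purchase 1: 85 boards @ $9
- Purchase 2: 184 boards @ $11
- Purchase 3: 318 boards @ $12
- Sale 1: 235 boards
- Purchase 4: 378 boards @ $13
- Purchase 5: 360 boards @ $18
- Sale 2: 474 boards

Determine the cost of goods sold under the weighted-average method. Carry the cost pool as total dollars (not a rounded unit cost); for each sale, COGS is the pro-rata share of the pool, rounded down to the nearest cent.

After Purchase 1: 85 on hand, pool $765.00 (≈ $9.0000 each)
After Purchase 2: 269 on hand, pool $2,789.00 (≈ $10.3680 each)
After Purchase 3: 587 on hand, pool $6,605.00 (≈ $11.2521 each)
Sale 1, sell 235: 235/587 × $6,605.00 → $2,644.25
After Purchase 4: 730 on hand, pool $8,874.75 (≈ $12.1572 each)
After Purchase 5: 1090 on hand, pool $15,354.75 (≈ $14.0869 each)
Sale 2, sell 474: 474/1090 × $15,354.75 → $6,677.20
Total COGS = $2,644.25 + $6,677.20 = $9,321.45
Ending inventory (cost pool remaining) = $8,677.55
Check: goods available $17,999.00 = COGS $9,321.45 + ending $8,677.55

COGS = $9,321.45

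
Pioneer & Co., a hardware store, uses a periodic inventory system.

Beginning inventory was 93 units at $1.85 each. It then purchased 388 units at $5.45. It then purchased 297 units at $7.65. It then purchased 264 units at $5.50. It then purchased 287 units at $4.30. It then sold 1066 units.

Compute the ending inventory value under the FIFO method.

Ending inventory = $1,130.90

Sale 1 (1066) [FIFO — oldest first]: 93 @ $1.85 + 388 @ $5.45 + 297 @ $7.65 + 264 @ $5.50 + 24 @ $4.30 = $6,113.90
Ending inventory: 263 @ $4.30 = $1,130.90
Check: goods available $7,244.80 = COGS $6,113.90 + ending $1,130.90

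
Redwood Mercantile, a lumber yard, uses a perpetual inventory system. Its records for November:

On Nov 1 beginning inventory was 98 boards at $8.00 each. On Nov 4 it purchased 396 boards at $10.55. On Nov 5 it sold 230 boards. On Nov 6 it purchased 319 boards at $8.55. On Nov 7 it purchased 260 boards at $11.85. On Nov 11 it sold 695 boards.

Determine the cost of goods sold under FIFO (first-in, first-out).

Nov 5, 230 sold [FIFO — oldest first]: 98 @ $8.00 + 132 @ $10.55 = $2,176.60
Nov 11, 695 sold [FIFO — oldest first]: 264 @ $10.55 + 319 @ $8.55 + 112 @ $11.85 = $6,839.85
Total COGS = $2,176.60 + $6,839.85 = $9,016.45
Ending inventory: 148 @ $11.85 = $1,753.80

COGS = $9,016.45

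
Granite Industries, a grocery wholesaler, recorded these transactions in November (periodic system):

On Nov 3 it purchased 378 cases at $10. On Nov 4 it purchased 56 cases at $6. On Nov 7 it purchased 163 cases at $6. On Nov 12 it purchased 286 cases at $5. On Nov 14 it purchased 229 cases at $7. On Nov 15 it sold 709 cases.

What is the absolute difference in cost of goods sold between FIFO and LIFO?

$1,457

FIFO COGS: 378 @ $10 + 56 @ $6 + 163 @ $6 + 112 @ $5 = $5,654
LIFO COGS: 229 @ $7 + 286 @ $5 + 163 @ $6 + 31 @ $6 = $4,197
Difference = |$5,654 − $4,197| = $1,457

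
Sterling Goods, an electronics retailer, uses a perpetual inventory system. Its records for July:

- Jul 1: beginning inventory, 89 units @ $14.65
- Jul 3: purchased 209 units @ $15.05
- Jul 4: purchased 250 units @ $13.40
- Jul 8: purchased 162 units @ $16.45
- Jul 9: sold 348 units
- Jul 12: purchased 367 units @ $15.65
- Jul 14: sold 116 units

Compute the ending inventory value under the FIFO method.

Ending inventory = $9,534.05

Jul 9, 348 sold [FIFO — oldest first]: 89 @ $14.65 + 209 @ $15.05 + 50 @ $13.40 = $5,119.30
Jul 14, 116 sold [FIFO — oldest first]: 116 @ $13.40 = $1,554.40
Total COGS = $5,119.30 + $1,554.40 = $6,673.70
Ending inventory: 84 @ $13.40 + 162 @ $16.45 + 367 @ $15.65 = $9,534.05
Check: goods available $16,207.75 = COGS $6,673.70 + ending $9,534.05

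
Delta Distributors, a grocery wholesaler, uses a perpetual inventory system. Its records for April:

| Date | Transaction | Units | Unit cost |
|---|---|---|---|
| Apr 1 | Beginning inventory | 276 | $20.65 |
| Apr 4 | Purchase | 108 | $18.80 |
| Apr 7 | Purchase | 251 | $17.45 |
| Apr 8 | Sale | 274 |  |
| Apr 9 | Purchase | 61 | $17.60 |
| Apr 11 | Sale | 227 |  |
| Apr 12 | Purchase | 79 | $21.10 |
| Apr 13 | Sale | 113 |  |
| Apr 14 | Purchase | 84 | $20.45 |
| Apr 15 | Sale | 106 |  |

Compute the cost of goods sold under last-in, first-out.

Apr 8, 274 sold [LIFO — newest first]: 251 @ $17.45 + 23 @ $18.80 = $4,812.35
Apr 11, 227 sold [LIFO — newest first]: 61 @ $17.60 + 85 @ $18.80 + 81 @ $20.65 = $4,344.25
Apr 13, 113 sold [LIFO — newest first]: 79 @ $21.10 + 34 @ $20.65 = $2,369.00
Apr 15, 106 sold [LIFO — newest first]: 84 @ $20.45 + 22 @ $20.65 = $2,172.10
Total COGS = $4,812.35 + $4,344.25 + $2,369.00 + $2,172.10 = $13,697.70
Ending inventory: 139 @ $20.65 = $2,870.35

COGS = $13,697.70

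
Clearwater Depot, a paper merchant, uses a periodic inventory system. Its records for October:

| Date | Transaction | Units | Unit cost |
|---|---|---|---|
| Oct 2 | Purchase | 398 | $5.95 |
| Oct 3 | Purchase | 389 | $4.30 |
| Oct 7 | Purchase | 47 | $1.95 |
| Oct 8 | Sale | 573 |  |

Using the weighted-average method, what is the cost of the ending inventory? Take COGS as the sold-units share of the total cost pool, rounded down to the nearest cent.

Ending inventory = $1,293.25

Oct 8, sell 573: 573/834 × $4,132.45 → $2,839.20
Ending inventory (cost pool remaining) = $1,293.25
Check: goods available $4,132.45 = COGS $2,839.20 + ending $1,293.25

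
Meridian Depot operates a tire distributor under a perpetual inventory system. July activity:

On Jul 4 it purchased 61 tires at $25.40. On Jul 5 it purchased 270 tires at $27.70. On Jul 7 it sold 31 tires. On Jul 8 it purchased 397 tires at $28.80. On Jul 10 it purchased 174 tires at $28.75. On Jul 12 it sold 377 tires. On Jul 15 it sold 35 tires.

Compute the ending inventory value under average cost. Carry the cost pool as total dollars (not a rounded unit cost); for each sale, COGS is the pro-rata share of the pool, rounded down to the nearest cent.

Ending inventory = $12,973.71

After Jul 4: 61 on hand, pool $1,549.40 (≈ $25.4000 each)
After Jul 5: 331 on hand, pool $9,028.40 (≈ $27.2761 each)
Jul 7, sell 31: 31/331 × $9,028.40 → $845.56
After Jul 8: 697 on hand, pool $19,616.44 (≈ $28.1441 each)
After Jul 10: 871 on hand, pool $24,618.94 (≈ $28.2651 each)
Jul 12, sell 377: 377/871 × $24,618.94 → $10,655.95
Jul 15, sell 35: 35/494 × $13,962.99 → $989.28
Total COGS = $845.56 + $10,655.95 + $989.28 = $12,490.79
Ending inventory (cost pool remaining) = $12,973.71
Check: goods available $25,464.50 = COGS $12,490.79 + ending $12,973.71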